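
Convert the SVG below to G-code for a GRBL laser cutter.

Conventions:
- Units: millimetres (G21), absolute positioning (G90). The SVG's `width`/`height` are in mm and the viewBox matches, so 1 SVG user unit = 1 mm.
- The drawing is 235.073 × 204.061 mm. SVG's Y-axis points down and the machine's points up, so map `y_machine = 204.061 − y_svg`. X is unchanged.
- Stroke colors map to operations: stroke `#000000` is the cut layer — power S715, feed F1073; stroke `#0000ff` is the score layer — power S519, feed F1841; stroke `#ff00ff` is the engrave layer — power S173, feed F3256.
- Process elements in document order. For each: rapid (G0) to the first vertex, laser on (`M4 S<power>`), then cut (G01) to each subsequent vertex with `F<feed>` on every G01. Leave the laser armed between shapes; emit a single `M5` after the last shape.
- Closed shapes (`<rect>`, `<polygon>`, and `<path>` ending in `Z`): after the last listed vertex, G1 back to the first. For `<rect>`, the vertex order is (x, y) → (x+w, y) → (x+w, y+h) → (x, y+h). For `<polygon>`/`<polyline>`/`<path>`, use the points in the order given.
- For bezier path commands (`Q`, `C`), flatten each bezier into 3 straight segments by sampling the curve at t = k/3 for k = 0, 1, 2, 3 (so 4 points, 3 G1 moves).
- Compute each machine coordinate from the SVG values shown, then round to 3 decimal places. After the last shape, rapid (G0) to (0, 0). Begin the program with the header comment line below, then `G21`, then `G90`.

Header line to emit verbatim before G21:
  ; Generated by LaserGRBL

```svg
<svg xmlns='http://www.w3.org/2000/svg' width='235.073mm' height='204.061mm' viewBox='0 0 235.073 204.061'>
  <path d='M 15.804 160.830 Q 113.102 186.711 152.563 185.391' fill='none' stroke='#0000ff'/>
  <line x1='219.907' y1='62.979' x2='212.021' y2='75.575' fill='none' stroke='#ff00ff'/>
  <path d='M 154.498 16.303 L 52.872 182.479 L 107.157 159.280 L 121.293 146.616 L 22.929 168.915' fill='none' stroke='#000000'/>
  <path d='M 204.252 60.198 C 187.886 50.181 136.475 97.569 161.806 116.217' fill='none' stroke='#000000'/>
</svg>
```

viewBox `0 0 235.073 204.061` with mm width/height → 1 unit = 1 mm. Flip: y_m = 204.061 − y_svg.

**Shape 1** — `<path>` quadratic bezier, stroke `#0000ff` → score (S519, F1841). Control points (SVG): P0=(15.804,160.830), P1=(113.102,186.711), P2=(152.563,185.391); sampled at t=k/3. Machine vertices: (15.804,43.231) → (74.243,28.999) → (119.829,20.812) → (152.563,18.670). Open path.

**Shape 2** — `<line>` line segment, stroke `#ff00ff` → engrave (S173, F3256). Machine vertices: (219.907,141.082) → (212.021,128.486). Open path.

**Shape 3** — `<path>` open polyline, stroke `#000000` → cut (S715, F1073). Machine vertices: (154.498,187.758) → (52.872,21.582) → (107.157,44.781) → (121.293,57.445) → (22.929,35.146). Open path.

**Shape 4** — `<path>` cubic bezier, stroke `#000000` → cut (S715, F1073). Control points (SVG): P0=(204.252,60.198), P1=(187.886,50.181), P2=(136.475,97.569), P3=(161.806,116.217); sampled at t=k/3. Machine vertices: (204.252,143.863) → (180.345,137.936) → (157.915,112.881) → (161.806,87.844). Open path.

; Generated by LaserGRBL
G21
G90
G0 X15.804 Y43.231
M4 S519
G01 X74.243 Y28.999 F1841
G01 X119.829 Y20.812 F1841
G01 X152.563 Y18.670 F1841
G0 X219.907 Y141.082
M4 S173
G01 X212.021 Y128.486 F3256
G0 X154.498 Y187.758
M4 S715
G01 X52.872 Y21.582 F1073
G01 X107.157 Y44.781 F1073
G01 X121.293 Y57.445 F1073
G01 X22.929 Y35.146 F1073
G0 X204.252 Y143.863
M4 S715
G01 X180.345 Y137.936 F1073
G01 X157.915 Y112.881 F1073
G01 X161.806 Y87.844 F1073
M5
G0 X0.000 Y0.000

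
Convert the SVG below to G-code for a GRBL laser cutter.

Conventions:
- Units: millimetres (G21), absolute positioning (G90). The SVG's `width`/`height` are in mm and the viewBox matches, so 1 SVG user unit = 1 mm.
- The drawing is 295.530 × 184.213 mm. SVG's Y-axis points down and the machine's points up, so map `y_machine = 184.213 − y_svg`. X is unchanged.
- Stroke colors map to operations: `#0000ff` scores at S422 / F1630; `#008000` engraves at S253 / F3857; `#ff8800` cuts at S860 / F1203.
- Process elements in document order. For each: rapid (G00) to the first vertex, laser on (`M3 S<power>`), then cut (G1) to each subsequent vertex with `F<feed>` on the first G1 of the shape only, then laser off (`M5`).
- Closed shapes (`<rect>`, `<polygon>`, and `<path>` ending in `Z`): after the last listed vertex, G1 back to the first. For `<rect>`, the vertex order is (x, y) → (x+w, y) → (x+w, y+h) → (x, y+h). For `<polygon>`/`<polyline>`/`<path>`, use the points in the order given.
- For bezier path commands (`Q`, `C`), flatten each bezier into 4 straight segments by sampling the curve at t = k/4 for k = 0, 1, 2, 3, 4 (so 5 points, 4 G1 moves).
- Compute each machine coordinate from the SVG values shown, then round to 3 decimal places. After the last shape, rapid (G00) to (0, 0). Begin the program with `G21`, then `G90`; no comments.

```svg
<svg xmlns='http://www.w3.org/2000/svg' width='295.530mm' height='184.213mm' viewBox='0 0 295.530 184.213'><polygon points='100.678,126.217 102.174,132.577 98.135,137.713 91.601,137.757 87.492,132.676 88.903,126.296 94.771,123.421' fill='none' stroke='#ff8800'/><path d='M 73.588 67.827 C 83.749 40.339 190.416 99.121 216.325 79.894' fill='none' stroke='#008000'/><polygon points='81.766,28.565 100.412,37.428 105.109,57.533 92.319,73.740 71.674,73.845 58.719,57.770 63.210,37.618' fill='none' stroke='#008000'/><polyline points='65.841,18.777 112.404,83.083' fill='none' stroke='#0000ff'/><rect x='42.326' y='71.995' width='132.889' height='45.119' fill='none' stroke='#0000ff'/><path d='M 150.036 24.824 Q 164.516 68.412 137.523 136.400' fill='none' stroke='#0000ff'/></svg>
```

G21
G90
G00 X100.678 Y57.996
M3 S860
G1 X102.174 Y51.636 F1203
G1 X98.135 Y46.500
G1 X91.601 Y46.456
G1 X87.492 Y51.537
G1 X88.903 Y57.917
G1 X94.771 Y60.792
G1 X100.678 Y57.996
M5
G00 X73.588 Y116.386
M3 S253
G1 X96.534 Y123.393 F3857
G1 X139.051 Y113.450
G1 X184.521 Y101.959
G1 X216.325 Y104.319
M5
G00 X81.766 Y155.648
M3 S253
G1 X100.412 Y146.785 F3857
G1 X105.109 Y126.680
G1 X92.319 Y110.473
G1 X71.674 Y110.368
G1 X58.719 Y126.443
G1 X63.210 Y146.595
G1 X81.766 Y155.648
M5
G00 X65.841 Y165.436
M3 S422
G1 X112.404 Y101.130 F1630
M5
G00 X42.326 Y112.218
M3 S422
G1 X175.215 Y112.218 F1630
G1 X175.215 Y67.099
G1 X42.326 Y67.099
G1 X42.326 Y112.218
M5
G00 X150.036 Y159.389
M3 S422
G1 X154.684 Y136.070 F1630
G1 X154.148 Y109.701
G1 X148.427 Y80.282
G1 X137.523 Y47.813
M5
G00 X0.000 Y0.000

Since the viewBox matches the mm dimensions, user units are millimetres directly. The only transform is the Y-flip y_m = 184.213 − y_svg.

Shape 1 is a regular polygon drawn with `<polygon>`. Its stroke #ff8800 means cut at S860, F1203. After flipping Y the toolpath is (100.678,57.996) → (102.174,51.636) → (98.135,46.500) → (91.601,46.456) → (87.492,51.537) → (88.903,57.917) → (94.771,60.792) → (100.678,57.996), returning to the start.

Shape 2 is a cubic bezier drawn with `<path>`. Its stroke #008000 means engrave at S253, F3857. After flipping Y the toolpath is (73.588,116.386) → (96.534,123.393) → (139.051,113.450) → (184.521,101.959) → (216.325,104.319).

Shape 3 is a regular polygon drawn with `<polygon>`. Its stroke #008000 means engrave at S253, F3857. After flipping Y the toolpath is (81.766,155.648) → (100.412,146.785) → (105.109,126.680) → (92.319,110.473) → (71.674,110.368) → (58.719,126.443) → (63.210,146.595) → (81.766,155.648), returning to the start.

Shape 4 is a line segment drawn with `<polyline>`. Its stroke #0000ff means score at S422, F1630. After flipping Y the toolpath is (65.841,165.436) → (112.404,101.130).

Shape 5 is a rectangle drawn with `<rect>`. Its stroke #0000ff means score at S422, F1630. After flipping Y the toolpath is (42.326,112.218) → (175.215,112.218) → (175.215,67.099) → (42.326,67.099) → (42.326,112.218), returning to the start.

Shape 6 is a quadratic bezier drawn with `<path>`. Its stroke #0000ff means score at S422, F1630. After flipping Y the toolpath is (150.036,159.389) → (154.684,136.070) → (154.148,109.701) → (148.427,80.282) → (137.523,47.813).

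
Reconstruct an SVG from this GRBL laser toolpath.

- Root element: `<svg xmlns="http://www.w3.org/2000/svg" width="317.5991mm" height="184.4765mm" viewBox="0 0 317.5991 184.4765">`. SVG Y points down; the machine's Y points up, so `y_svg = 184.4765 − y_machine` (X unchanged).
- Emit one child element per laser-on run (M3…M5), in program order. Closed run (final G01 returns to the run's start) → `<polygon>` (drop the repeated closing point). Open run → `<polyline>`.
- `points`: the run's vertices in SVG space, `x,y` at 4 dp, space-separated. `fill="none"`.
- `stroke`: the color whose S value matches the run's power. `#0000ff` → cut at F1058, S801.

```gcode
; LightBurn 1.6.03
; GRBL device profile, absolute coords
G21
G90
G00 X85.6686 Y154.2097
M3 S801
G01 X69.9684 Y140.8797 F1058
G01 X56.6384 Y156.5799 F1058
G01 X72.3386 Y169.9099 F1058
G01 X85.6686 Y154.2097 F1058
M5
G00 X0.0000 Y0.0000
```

Each laser-on run becomes one SVG element. Flip Y back into SVG space with y_svg = 184.4765 − y_machine. Every run uses S801, so all elements get stroke `#0000ff` (cut).

Run 1: The run returns to its start, so emit a `<polygon>` with points (Y-flipped): 85.6686,30.2668 69.9684,43.5968 56.6384,27.8966 72.3386,14.5666.

<svg xmlns="http://www.w3.org/2000/svg" width="317.5991mm" height="184.4765mm" viewBox="0 0 317.5991 184.4765">
  <polygon points="85.6686,30.2668 69.9684,43.5968 56.6384,27.8966 72.3386,14.5666" fill="none" stroke="#0000ff"/>
</svg>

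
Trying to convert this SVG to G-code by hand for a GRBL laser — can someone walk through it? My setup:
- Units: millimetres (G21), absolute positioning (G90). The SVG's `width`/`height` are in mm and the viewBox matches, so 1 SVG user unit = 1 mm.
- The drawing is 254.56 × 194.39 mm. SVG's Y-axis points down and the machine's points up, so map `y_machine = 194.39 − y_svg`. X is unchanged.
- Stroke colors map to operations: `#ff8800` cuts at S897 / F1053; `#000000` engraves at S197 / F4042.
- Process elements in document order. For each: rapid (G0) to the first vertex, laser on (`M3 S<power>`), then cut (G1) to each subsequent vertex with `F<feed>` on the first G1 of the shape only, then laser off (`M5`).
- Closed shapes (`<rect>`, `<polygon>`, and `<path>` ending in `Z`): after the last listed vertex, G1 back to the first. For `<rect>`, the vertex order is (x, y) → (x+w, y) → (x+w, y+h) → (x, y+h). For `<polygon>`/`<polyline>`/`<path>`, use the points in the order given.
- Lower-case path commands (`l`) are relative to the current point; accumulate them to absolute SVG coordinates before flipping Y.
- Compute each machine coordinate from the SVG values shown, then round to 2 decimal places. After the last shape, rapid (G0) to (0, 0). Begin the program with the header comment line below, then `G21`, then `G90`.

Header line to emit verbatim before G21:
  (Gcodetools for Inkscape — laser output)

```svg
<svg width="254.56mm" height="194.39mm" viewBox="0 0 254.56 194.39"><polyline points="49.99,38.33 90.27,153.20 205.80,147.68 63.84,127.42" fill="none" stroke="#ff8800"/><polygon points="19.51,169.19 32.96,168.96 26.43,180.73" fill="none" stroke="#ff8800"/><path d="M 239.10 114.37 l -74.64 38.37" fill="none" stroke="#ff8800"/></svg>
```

(Gcodetools for Inkscape — laser output)
G21
G90
G0 X49.99 Y156.06
M3 S897
G1 X90.27 Y41.19 F1053
G1 X205.80 Y46.71
G1 X63.84 Y66.97
M5
G0 X19.51 Y25.20
M3 S897
G1 X32.96 Y25.43 F1053
G1 X26.43 Y13.66
G1 X19.51 Y25.20
M5
G0 X239.10 Y80.02
M3 S897
G1 X164.46 Y41.65 F1053
M5
G0 X0.00 Y0.00

Since the viewBox matches the mm dimensions, user units are millimetres directly. The only transform is the Y-flip y_m = 194.39 − y_svg.

Shape 1 is a open polyline drawn with `<polyline>`. Its stroke #ff8800 means cut at S897, F1053. After flipping Y the toolpath is (49.99,156.06) → (90.27,41.19) → (205.80,46.71) → (63.84,66.97).

Shape 2 is a regular polygon drawn with `<polygon>`. Its stroke #ff8800 means cut at S897, F1053. After flipping Y the toolpath is (19.51,25.20) → (32.96,25.43) → (26.43,13.66) → (19.51,25.20), returning to the start.

Shape 3 is a line segment drawn with `<path>`. Its stroke #ff8800 means cut at S897, F1053. After flipping Y the toolpath is (239.10,80.02) → (164.46,41.65).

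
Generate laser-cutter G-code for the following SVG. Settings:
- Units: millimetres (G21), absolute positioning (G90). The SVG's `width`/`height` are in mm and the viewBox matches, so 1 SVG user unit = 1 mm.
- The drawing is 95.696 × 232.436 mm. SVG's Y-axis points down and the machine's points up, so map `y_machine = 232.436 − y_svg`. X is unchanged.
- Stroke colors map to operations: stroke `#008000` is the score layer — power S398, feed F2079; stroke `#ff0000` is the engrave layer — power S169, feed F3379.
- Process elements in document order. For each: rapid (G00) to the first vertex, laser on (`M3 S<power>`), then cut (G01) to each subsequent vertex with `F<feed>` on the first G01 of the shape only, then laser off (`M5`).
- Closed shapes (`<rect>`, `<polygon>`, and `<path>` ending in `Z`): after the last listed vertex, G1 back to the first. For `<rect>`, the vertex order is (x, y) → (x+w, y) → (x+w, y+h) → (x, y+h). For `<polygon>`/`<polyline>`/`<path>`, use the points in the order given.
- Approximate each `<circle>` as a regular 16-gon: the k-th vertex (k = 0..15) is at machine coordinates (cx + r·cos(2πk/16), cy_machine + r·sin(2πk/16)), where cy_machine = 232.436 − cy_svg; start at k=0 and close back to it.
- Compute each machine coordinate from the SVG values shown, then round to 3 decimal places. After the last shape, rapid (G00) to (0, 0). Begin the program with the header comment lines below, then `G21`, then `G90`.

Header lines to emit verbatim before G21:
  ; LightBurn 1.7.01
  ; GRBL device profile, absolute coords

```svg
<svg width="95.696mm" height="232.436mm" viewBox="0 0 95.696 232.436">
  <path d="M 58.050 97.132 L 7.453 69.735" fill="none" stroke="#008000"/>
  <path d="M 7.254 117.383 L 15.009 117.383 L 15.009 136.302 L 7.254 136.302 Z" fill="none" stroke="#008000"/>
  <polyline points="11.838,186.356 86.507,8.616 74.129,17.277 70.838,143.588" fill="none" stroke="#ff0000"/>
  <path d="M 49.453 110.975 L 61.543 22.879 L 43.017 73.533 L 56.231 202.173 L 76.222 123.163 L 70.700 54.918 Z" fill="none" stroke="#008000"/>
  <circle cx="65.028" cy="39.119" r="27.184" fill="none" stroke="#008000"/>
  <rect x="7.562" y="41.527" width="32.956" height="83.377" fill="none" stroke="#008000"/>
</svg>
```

; LightBurn 1.7.01
; GRBL device profile, absolute coords
G21
G90
G00 X58.050 Y135.304
M3 S398
G01 X7.453 Y162.701 F2079
M5
G00 X7.254 Y115.053
M3 S398
G01 X15.009 Y115.053 F2079
G01 X15.009 Y96.134
G01 X7.254 Y96.134
G01 X7.254 Y115.053
M5
G00 X11.838 Y46.080
M3 S169
G01 X86.507 Y223.820 F3379
G01 X74.129 Y215.159
G01 X70.838 Y88.848
M5
G00 X49.453 Y121.461
M3 S398
G01 X61.543 Y209.557 F2079
G01 X43.017 Y158.903
G01 X56.231 Y30.263
G01 X76.222 Y109.273
G01 X70.700 Y177.518
G01 X49.453 Y121.461
M5
G00 X92.212 Y193.317
M3 S398
G01 X90.143 Y203.720 F2079
G01 X84.250 Y212.539
G01 X75.431 Y218.432
G01 X65.028 Y220.501
G01 X54.625 Y218.432
G01 X45.806 Y212.539
G01 X39.913 Y203.720
G01 X37.844 Y193.317
G01 X39.913 Y182.914
G01 X45.806 Y174.095
G01 X54.625 Y168.202
G01 X65.028 Y166.133
G01 X75.431 Y168.202
G01 X84.250 Y174.095
G01 X90.143 Y182.914
G01 X92.212 Y193.317
M5
G00 X7.562 Y190.909
M3 S398
G01 X40.518 Y190.909 F2079
G01 X40.518 Y107.532
G01 X7.562 Y107.532
G01 X7.562 Y190.909
M5
G00 X0.000 Y0.000

1 u = 1 mm; y_m = 232.436 − y.

[1] `<path>` line segment, #008000→score S398 F2079: (58.050,135.304) → (7.453,162.701)

[2] `<path>` rectangle, #008000→score S398 F2079: (7.254,115.053) → (15.009,115.053) → (15.009,96.134) → (7.254,96.134) → (7.254,115.053) (closed)

[3] `<polyline>` open polyline, #ff0000→engrave S169 F3379: (11.838,46.080) → (86.507,223.820) → (74.129,215.159) → (70.838,88.848)

[4] `<path>` closed polygon, #008000→score S398 F2079: (49.453,121.461) → (61.543,209.557) → (43.017,158.903) → (56.231,30.263) → (76.222,109.273) → (70.700,177.518) → (49.453,121.461) (closed)

[5] `<circle>` circle, #008000→score S398 F2079: (92.212,193.317) → (90.143,203.720) → (84.250,212.539) → (75.431,218.432) → (65.028,220.501) → (54.625,218.432) → (45.806,212.539) → (39.913,203.720) → (37.844,193.317) → (39.913,182.914) → (45.806,174.095) → (54.625,168.202) → (65.028,166.133) → (75.431,168.202) → (84.250,174.095) → (90.143,182.914) → (92.212,193.317) (closed)

[6] `<rect>` rectangle, #008000→score S398 F2079: (7.562,190.909) → (40.518,190.909) → (40.518,107.532) → (7.562,107.532) → (7.562,190.909) (closed)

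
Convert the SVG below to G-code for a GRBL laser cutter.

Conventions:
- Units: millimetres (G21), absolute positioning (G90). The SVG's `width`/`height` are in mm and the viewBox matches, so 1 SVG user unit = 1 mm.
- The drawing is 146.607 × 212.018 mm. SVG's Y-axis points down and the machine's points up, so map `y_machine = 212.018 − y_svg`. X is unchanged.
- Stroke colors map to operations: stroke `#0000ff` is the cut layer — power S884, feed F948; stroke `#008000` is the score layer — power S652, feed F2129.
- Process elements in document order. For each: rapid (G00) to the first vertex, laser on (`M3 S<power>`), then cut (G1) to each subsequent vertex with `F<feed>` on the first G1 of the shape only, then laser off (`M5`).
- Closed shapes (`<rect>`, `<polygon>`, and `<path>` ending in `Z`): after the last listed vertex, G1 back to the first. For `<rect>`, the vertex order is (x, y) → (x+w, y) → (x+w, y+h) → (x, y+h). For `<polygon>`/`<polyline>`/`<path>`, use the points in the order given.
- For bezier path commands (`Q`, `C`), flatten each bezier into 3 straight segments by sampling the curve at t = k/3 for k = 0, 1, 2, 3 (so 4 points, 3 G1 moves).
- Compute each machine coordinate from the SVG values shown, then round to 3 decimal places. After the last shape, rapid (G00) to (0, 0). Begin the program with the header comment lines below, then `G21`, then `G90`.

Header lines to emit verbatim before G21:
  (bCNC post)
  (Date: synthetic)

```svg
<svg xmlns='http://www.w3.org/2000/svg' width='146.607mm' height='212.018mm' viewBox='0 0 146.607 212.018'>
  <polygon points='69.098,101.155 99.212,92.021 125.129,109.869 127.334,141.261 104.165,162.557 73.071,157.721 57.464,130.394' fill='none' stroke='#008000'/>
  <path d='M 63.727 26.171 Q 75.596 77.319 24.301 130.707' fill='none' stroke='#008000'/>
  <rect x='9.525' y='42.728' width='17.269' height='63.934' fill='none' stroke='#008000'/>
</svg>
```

1 u = 1 mm; y_m = 212.018 − y.

[1] `<polygon>` regular polygon, #008000→score S652 F2129: (69.098,110.863) → (99.212,119.997) → (125.129,102.149) → (127.334,70.757) → (104.165,49.461) → (73.071,54.297) → (57.464,81.624) → (69.098,110.863) (closed)

[2] `<path>` quadratic bezier, #008000→score S652 F2129: (63.727,185.847) → (64.621,151.499) → (51.479,116.654) → (24.301,81.311)

[3] `<rect>` rectangle, #008000→score S652 F2129: (9.525,169.290) → (26.794,169.290) → (26.794,105.356) → (9.525,105.356) → (9.525,169.290) (closed)

(bCNC post)
(Date: synthetic)
G21
G90
G00 X69.098 Y110.863
M3 S652
G1 X99.212 Y119.997 F2129
G1 X125.129 Y102.149
G1 X127.334 Y70.757
G1 X104.165 Y49.461
G1 X73.071 Y54.297
G1 X57.464 Y81.624
G1 X69.098 Y110.863
M5
G00 X63.727 Y185.847
M3 S652
G1 X64.621 Y151.499 F2129
G1 X51.479 Y116.654
G1 X24.301 Y81.311
M5
G00 X9.525 Y169.290
M3 S652
G1 X26.794 Y169.290 F2129
G1 X26.794 Y105.356
G1 X9.525 Y105.356
G1 X9.525 Y169.290
M5
G00 X0.000 Y0.000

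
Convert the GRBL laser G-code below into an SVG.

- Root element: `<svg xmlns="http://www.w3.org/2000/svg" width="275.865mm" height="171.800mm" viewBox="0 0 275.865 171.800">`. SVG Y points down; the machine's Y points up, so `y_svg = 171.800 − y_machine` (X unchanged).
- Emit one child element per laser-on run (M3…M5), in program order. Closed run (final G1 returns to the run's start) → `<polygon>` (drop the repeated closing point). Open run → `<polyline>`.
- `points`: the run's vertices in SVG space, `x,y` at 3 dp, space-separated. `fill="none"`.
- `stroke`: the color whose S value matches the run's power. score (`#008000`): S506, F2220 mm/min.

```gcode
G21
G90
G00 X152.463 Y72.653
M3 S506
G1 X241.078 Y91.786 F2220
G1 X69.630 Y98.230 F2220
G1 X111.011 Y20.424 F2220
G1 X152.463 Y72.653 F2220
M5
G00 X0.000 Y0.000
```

<svg xmlns="http://www.w3.org/2000/svg" width="275.865mm" height="171.800mm" viewBox="0 0 275.865 171.800">
  <polygon points="152.463,99.147 241.078,80.014 69.630,73.570 111.011,151.376" fill="none" stroke="#008000"/>
</svg>

Each laser-on run becomes one SVG element. Flip Y back into SVG space with y_svg = 171.800 − y_machine. Every run uses S506, so all elements get stroke `#008000` (score).

Run 1: The run returns to its start, so emit a `<polygon>` with points (Y-flipped): 152.463,99.147 241.078,80.014 69.630,73.570 111.011,151.376.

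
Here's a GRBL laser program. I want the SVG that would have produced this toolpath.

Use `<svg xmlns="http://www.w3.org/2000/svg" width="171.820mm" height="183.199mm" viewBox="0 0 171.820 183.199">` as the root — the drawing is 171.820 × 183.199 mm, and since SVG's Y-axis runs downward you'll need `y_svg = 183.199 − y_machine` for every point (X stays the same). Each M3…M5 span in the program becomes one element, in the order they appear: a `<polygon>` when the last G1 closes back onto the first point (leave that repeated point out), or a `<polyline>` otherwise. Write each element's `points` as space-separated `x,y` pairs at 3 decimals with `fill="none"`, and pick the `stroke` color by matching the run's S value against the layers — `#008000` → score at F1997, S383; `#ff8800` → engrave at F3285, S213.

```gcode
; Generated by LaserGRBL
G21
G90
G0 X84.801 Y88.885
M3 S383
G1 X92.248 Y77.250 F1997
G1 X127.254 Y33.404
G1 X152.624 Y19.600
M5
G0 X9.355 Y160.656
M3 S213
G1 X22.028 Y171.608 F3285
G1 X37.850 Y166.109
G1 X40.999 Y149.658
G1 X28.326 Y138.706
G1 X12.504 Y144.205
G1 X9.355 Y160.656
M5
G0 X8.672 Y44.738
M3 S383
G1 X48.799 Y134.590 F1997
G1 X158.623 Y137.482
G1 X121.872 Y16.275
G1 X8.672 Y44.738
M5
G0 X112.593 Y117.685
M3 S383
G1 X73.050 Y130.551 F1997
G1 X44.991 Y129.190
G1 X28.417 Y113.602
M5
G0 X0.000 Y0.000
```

<svg xmlns="http://www.w3.org/2000/svg" width="171.820mm" height="183.199mm" viewBox="0 0 171.820 183.199">
  <polyline points="84.801,94.314 92.248,105.949 127.254,149.795 152.624,163.599" fill="none" stroke="#008000"/>
  <polygon points="9.355,22.543 22.028,11.591 37.850,17.090 40.999,33.541 28.326,44.493 12.504,38.994" fill="none" stroke="#ff8800"/>
  <polygon points="8.672,138.461 48.799,48.609 158.623,45.717 121.872,166.924" fill="none" stroke="#008000"/>
  <polyline points="112.593,65.514 73.050,52.648 44.991,54.009 28.417,69.597" fill="none" stroke="#008000"/>
</svg>

Machine Y-up, SVG Y-down with viewBox height 183.199, so y_svg = 183.199 − y_machine; X carries over.

Run 1: the run's S383 means `#008000` (score). The run is open, so emit a `<polyline>` with points (Y-flipped): 84.801,94.314 92.248,105.949 127.254,149.795 152.624,163.599.

Run 2: S213 ⇒ engrave layer `#ff8800`. The run returns to its start, so emit a `<polygon>` with points (Y-flipped): 9.355,22.543 22.028,11.591 37.850,17.090 40.999,33.541 28.326,44.493 12.504,38.994.

Run 3: S383 ⇒ score layer `#008000`. The run returns to its start, so emit a `<polygon>` with points (Y-flipped): 8.672,138.461 48.799,48.609 158.623,45.717 121.872,166.924.

Run 4: S383 ⇒ score layer `#008000`. The run is open, so emit a `<polyline>` with points (Y-flipped): 112.593,65.514 73.050,52.648 44.991,54.009 28.417,69.597.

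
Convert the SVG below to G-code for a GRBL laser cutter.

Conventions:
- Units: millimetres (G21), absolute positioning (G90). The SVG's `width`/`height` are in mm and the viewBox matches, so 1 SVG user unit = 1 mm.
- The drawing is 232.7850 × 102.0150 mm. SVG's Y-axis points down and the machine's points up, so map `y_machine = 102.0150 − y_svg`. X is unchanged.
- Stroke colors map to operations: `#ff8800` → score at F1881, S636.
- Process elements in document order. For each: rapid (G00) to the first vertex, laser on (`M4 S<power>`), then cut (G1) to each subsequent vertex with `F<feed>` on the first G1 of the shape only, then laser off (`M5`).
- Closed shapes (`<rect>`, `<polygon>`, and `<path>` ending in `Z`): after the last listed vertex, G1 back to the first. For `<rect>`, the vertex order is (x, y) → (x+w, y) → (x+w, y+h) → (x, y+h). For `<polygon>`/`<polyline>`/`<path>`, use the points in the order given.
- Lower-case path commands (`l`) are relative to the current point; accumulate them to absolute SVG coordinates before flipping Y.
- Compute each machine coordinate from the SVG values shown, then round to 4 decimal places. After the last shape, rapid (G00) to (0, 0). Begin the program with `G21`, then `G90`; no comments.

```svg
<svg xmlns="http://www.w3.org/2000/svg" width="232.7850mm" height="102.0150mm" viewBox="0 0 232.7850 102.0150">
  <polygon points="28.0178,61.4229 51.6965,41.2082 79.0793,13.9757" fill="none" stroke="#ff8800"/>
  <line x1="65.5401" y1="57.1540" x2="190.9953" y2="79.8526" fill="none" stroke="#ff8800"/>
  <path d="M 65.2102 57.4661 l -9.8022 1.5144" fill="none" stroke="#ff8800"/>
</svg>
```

G21
G90
G00 X28.0178 Y40.5921
M4 S636
G1 X51.6965 Y60.8068 F1881
G1 X79.0793 Y88.0393
G1 X28.0178 Y40.5921
M5
G00 X65.5401 Y44.8610
M4 S636
G1 X190.9953 Y22.1624 F1881
M5
G00 X65.2102 Y44.5489
M4 S636
G1 X55.4080 Y43.0345 F1881
M5
G00 X0.0000 Y0.0000

1 u = 1 mm; y_m = 102.0150 − y.

[1] `<polygon>` closed polygon, #ff8800→score S636 F1881: (28.0178,40.5921) → (51.6965,60.8068) → (79.0793,88.0393) → (28.0178,40.5921) (closed)

[2] `<line>` line segment, #ff8800→score S636 F1881: (65.5401,44.8610) → (190.9953,22.1624)

[3] `<path>` line segment, #ff8800→score S636 F1881: (65.2102,44.5489) → (55.4080,43.0345)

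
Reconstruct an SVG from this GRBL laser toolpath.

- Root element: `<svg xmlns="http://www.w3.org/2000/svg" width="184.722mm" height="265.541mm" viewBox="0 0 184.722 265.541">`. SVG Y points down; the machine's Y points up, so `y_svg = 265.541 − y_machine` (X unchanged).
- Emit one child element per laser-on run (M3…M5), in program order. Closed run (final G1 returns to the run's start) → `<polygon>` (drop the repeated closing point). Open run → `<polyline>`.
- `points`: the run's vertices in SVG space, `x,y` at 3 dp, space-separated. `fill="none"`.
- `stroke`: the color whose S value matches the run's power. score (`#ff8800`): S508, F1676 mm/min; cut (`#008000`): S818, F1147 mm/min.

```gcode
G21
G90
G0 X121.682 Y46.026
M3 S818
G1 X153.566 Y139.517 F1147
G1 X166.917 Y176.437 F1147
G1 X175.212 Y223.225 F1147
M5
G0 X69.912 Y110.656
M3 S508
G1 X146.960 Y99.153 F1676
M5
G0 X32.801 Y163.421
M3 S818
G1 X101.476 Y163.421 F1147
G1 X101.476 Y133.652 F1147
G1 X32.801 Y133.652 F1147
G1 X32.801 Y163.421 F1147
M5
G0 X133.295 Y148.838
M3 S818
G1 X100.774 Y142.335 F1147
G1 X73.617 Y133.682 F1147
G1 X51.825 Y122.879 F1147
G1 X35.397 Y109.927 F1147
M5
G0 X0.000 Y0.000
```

<svg xmlns="http://www.w3.org/2000/svg" width="184.722mm" height="265.541mm" viewBox="0 0 184.722 265.541">
  <polyline points="121.682,219.515 153.566,126.024 166.917,89.104 175.212,42.316" fill="none" stroke="#008000"/>
  <polyline points="69.912,154.885 146.960,166.388" fill="none" stroke="#ff8800"/>
  <polygon points="32.801,102.120 101.476,102.120 101.476,131.889 32.801,131.889" fill="none" stroke="#008000"/>
  <polyline points="133.295,116.703 100.774,123.206 73.617,131.859 51.825,142.662 35.397,155.614" fill="none" stroke="#008000"/>
</svg>

Each laser-on run becomes one SVG element. Flip Y back into SVG space with y_svg = 265.541 − y_machine.

Run 1: the run's S818 means `#008000` (cut). The run is open, so emit a `<polyline>` with points (Y-flipped): 121.682,219.515 153.566,126.024 166.917,89.104 175.212,42.316.

Run 2: the run's S508 means `#ff8800` (score). The run is open, so emit a `<polyline>` with points (Y-flipped): 69.912,154.885 146.960,166.388.

Run 3: the run's S818 means `#008000` (cut). The run returns to its start, so emit a `<polygon>` with points (Y-flipped): 32.801,102.120 101.476,102.120 101.476,131.889 32.801,131.889.

Run 4: S818 ⇒ cut layer `#008000`. The run is open, so emit a `<polyline>` with points (Y-flipped): 133.295,116.703 100.774,123.206 73.617,131.859 51.825,142.662 35.397,155.614.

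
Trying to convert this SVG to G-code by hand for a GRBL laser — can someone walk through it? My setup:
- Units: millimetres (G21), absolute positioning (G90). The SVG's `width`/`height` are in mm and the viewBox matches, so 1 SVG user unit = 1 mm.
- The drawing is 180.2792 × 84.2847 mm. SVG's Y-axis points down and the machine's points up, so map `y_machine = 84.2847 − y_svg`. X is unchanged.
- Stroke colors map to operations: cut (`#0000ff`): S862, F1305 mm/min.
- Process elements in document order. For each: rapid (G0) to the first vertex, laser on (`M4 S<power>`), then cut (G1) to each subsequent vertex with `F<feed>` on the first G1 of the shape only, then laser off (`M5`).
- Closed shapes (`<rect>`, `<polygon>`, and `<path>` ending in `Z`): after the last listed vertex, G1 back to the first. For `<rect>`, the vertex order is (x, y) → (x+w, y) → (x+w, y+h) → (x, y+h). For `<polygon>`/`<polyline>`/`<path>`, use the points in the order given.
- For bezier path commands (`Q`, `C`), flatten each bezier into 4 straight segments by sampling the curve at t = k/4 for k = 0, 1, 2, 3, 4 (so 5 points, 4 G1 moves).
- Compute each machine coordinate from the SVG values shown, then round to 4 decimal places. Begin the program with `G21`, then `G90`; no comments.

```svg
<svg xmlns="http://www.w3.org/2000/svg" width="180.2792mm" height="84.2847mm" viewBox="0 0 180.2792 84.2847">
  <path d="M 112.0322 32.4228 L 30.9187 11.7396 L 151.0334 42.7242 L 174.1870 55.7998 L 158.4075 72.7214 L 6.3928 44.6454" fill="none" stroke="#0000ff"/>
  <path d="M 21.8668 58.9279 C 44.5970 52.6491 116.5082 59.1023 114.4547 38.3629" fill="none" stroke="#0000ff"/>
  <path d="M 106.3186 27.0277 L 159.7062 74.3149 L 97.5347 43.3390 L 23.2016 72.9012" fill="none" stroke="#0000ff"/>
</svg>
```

G21
G90
G0 X112.0322 Y51.8619
M4 S862
G1 X30.9187 Y72.5451 F1305
G1 X151.0334 Y41.5605
G1 X174.1870 Y28.4849
G1 X158.4075 Y11.5633
G1 X6.3928 Y39.6393
M5
G0 X21.8668 Y25.3568
M4 S862
G1 X46.2117 Y28.3025 F1305
G1 X77.4546 Y30.2166
G1 X104.0506 Y34.8420
G1 X114.4547 Y45.9218
M5
G0 X106.3186 Y57.2570
M4 S862
G1 X159.7062 Y9.9698 F1305
G1 X97.5347 Y40.9457
G1 X23.2016 Y11.3835
M5

viewBox `0 0 180.2792 84.2847` with mm width/height → 1 unit = 1 mm. Flip: y_m = 84.2847 − y_svg.

**Shape 1** — `<path>` open polyline, stroke `#0000ff` → cut (S862, F1305). Machine vertices: (112.0322,51.8619) → (30.9187,72.5451) → (151.0334,41.5605) → (174.1870,28.4849) → (158.4075,11.5633) → (6.3928,39.6393). Open path.

**Shape 2** — `<path>` cubic bezier, stroke `#0000ff` → cut (S862, F1305). Control points (SVG): P0=(21.8668,58.9279), P1=(44.5970,52.6491), P2=(116.5082,59.1023), P3=(114.4547,38.3629); sampled at t=k/4. Machine vertices: (21.8668,25.3568) → (46.2117,28.3025) → (77.4546,30.2166) → (104.0506,34.8420) → (114.4547,45.9218). Open path.

**Shape 3** — `<path>` open polyline, stroke `#0000ff` → cut (S862, F1305). Machine vertices: (106.3186,57.2570) → (159.7062,9.9698) → (97.5347,40.9457) → (23.2016,11.3835). Open path.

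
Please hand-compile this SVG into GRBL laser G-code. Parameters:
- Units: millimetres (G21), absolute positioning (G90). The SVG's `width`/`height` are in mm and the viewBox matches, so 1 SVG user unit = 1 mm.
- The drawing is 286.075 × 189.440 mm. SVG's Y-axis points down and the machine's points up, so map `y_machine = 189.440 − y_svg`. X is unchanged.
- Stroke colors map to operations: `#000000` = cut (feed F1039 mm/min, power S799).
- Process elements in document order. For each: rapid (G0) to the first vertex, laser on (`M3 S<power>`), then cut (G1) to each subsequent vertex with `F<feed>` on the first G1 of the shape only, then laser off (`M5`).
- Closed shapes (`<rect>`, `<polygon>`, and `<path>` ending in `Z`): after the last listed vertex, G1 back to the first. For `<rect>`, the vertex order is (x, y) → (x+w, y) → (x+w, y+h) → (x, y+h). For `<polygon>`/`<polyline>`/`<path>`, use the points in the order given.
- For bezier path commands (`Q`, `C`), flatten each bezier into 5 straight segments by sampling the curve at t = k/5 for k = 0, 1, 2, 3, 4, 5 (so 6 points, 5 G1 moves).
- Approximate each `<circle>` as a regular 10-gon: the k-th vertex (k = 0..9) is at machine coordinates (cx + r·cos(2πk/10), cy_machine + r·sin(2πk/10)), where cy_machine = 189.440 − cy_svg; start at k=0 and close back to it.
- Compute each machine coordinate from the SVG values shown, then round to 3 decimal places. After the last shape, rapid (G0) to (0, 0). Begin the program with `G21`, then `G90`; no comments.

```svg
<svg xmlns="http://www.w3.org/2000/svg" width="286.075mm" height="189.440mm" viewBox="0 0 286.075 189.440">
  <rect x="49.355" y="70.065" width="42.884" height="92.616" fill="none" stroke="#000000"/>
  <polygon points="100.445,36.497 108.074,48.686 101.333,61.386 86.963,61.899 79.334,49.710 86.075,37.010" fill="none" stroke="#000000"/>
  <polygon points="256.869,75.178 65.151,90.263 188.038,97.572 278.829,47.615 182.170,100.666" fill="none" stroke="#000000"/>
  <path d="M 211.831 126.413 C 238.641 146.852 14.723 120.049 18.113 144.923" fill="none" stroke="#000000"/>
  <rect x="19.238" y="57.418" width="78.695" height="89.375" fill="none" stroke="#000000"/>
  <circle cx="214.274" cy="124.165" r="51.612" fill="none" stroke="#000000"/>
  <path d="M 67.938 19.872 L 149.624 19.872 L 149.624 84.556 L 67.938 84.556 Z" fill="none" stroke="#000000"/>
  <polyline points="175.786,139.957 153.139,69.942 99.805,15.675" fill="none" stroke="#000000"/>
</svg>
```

G21
G90
G0 X49.355 Y119.375
M3 S799
G1 X92.239 Y119.375 F1039
G1 X92.239 Y26.759
G1 X49.355 Y26.759
G1 X49.355 Y119.375
M5
G0 X100.445 Y152.943
M3 S799
G1 X108.074 Y140.754 F1039
G1 X101.333 Y128.054
G1 X86.963 Y127.541
G1 X79.334 Y139.730
G1 X86.075 Y152.430
G1 X100.445 Y152.943
M5
G0 X256.869 Y114.262
M3 S799
G1 X65.151 Y99.177 F1039
G1 X188.038 Y91.868
G1 X278.829 Y141.825
G1 X182.170 Y88.774
G1 X256.869 Y114.262
M5
G0 X211.831 Y63.027
M3 S799
G1 X201.654 Y55.641 F1039
G1 X154.248 Y54.846
G1 X92.559 Y55.892
G1 X39.532 Y54.032
G1 X18.113 Y44.517
M5
G0 X19.238 Y132.022
M3 S799
G1 X97.933 Y132.022 F1039
G1 X97.933 Y42.647
G1 X19.238 Y42.647
G1 X19.238 Y132.022
M5
G0 X265.886 Y65.275
M3 S799
G1 X256.029 Y95.612 F1039
G1 X230.223 Y114.361
G1 X198.325 Y114.361
G1 X172.519 Y95.612
G1 X162.662 Y65.275
G1 X172.519 Y34.938
G1 X198.325 Y16.189
G1 X230.223 Y16.189
G1 X256.029 Y34.938
G1 X265.886 Y65.275
M5
G0 X67.938 Y169.568
M3 S799
G1 X149.624 Y169.568 F1039
G1 X149.624 Y104.884
G1 X67.938 Y104.884
G1 X67.938 Y169.568
M5
G0 X175.786 Y49.483
M3 S799
G1 X153.139 Y119.498 F1039
G1 X99.805 Y173.765
M5
G0 X0.000 Y0.000

viewBox `0 0 286.075 189.440` with mm width/height → 1 unit = 1 mm. Flip: y_m = 189.440 − y_svg.

**Shape 1** — `<rect>` rectangle, stroke `#000000` → cut (S799, F1039). Machine vertices: (49.355,119.375) → (92.239,119.375) → (92.239,26.759) → (49.355,26.759) → (49.355,119.375). Closed: final G1 returns to the first vertex.

**Shape 2** — `<polygon>` regular polygon, stroke `#000000` → cut (S799, F1039). Machine vertices: (100.445,152.943) → (108.074,140.754) → (101.333,128.054) → (86.963,127.541) → (79.334,139.730) → (86.075,152.430) → (100.445,152.943). Closed: final G1 returns to the first vertex.

**Shape 3** — `<polygon>` closed polygon, stroke `#000000` → cut (S799, F1039). Machine vertices: (256.869,114.262) → (65.151,99.177) → (188.038,91.868) → (278.829,141.825) → (182.170,88.774) → (256.869,114.262). Closed: final G1 returns to the first vertex.

**Shape 4** — `<path>` cubic bezier, stroke `#000000` → cut (S799, F1039). Control points (SVG): P0=(211.831,126.413), P1=(238.641,146.852), P2=(14.723,120.049), P3=(18.113,144.923); sampled at t=k/5. Machine vertices: (211.831,63.027) → (201.654,55.641) → (154.248,54.846) → (92.559,55.892) → (39.532,54.032) → (18.113,44.517). Open path.

**Shape 5** — `<rect>` rectangle, stroke `#000000` → cut (S799, F1039). Machine vertices: (19.238,132.022) → (97.933,132.022) → (97.933,42.647) → (19.238,42.647) → (19.238,132.022). Closed: final G1 returns to the first vertex.

**Shape 6** — `<circle>` circle, stroke `#000000` → cut (S799, F1039). Machine vertices: (265.886,65.275) → (256.029,95.612) → (230.223,114.361) → (198.325,114.361) → (172.519,95.612) → (162.662,65.275) → (172.519,34.938) → (198.325,16.189) → (230.223,16.189) → (256.029,34.938) → (265.886,65.275). Closed: final G1 returns to the first vertex.

**Shape 7** — `<path>` rectangle, stroke `#000000` → cut (S799, F1039). Machine vertices: (67.938,169.568) → (149.624,169.568) → (149.624,104.884) → (67.938,104.884) → (67.938,169.568). Closed: final G1 returns to the first vertex.

**Shape 8** — `<polyline>` open polyline, stroke `#000000` → cut (S799, F1039). Machine vertices: (175.786,49.483) → (153.139,119.498) → (99.805,173.765). Open path.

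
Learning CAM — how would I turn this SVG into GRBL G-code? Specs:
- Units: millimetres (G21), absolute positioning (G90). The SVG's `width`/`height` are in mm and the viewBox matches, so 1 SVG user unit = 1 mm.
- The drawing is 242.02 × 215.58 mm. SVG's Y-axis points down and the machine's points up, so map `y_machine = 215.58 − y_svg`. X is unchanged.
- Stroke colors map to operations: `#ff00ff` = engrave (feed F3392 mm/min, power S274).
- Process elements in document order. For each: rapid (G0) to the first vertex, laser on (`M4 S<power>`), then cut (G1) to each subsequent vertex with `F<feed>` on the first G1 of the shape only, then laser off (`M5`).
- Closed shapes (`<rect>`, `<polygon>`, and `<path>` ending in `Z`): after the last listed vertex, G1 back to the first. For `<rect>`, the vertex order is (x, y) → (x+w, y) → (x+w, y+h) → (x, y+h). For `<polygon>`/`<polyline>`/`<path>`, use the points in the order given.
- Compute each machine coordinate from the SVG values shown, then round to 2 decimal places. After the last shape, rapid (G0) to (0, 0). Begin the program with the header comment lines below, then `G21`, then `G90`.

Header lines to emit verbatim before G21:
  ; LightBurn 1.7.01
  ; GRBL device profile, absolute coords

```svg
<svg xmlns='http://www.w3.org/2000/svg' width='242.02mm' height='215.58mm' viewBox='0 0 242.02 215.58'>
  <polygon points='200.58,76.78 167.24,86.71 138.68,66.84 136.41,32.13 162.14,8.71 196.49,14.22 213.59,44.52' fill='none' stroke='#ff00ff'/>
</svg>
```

; LightBurn 1.7.01
; GRBL device profile, absolute coords
G21
G90
G0 X200.58 Y138.80
M4 S274
G1 X167.24 Y128.87 F3392
G1 X138.68 Y148.74
G1 X136.41 Y183.45
G1 X162.14 Y206.87
G1 X196.49 Y201.36
G1 X213.59 Y171.06
G1 X200.58 Y138.80
M5
G0 X0.00 Y0.00

1 u = 1 mm; y_m = 215.58 − y.

[1] `<polygon>` regular polygon, #ff00ff→engrave S274 F3392: (200.58,138.80) → (167.24,128.87) → (138.68,148.74) → (136.41,183.45) → (162.14,206.87) → (196.49,201.36) → (213.59,171.06) → (200.58,138.80) (closed)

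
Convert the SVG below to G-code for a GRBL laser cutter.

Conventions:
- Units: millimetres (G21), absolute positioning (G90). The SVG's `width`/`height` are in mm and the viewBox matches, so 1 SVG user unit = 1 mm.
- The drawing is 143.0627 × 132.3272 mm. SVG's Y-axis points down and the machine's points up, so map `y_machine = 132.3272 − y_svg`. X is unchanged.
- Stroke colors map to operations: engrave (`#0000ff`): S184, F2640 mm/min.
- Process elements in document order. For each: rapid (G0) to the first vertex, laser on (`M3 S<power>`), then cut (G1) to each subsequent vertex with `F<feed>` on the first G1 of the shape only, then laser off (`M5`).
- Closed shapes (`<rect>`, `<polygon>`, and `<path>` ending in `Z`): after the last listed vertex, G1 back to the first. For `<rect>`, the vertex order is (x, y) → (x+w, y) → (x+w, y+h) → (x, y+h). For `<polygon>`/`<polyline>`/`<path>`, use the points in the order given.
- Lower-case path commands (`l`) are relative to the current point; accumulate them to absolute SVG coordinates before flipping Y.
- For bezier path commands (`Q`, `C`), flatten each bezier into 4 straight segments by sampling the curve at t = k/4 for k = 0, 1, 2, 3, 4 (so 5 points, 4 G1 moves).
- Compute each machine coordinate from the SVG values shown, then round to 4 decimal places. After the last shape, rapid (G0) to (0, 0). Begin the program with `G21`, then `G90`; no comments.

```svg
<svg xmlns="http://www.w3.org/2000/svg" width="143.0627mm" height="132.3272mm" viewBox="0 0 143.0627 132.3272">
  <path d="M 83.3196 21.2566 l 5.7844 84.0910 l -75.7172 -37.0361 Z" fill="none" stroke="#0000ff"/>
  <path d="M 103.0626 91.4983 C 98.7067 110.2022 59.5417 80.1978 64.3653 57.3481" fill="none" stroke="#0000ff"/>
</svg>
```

G21
G90
G0 X83.3196 Y111.0706
M3 S184
G1 X89.1040 Y26.9796 F2640
G1 X13.3868 Y64.0157
G1 X83.3196 Y111.0706
M5
G0 X103.0626 Y40.8289
M3 S184
G1 X94.5002 Y35.0609 F2640
G1 X80.2716 Y42.3214
G1 X67.7642 Y57.3732
G1 X64.3653 Y74.9791
M5
G0 X0.0000 Y0.0000

Since the viewBox matches the mm dimensions, user units are millimetres directly. The only transform is the Y-flip y_m = 132.3272 − y_svg.

Shape 1 is a regular polygon drawn with `<path>`. Its stroke #0000ff means engrave at S184, F2640. After flipping Y the toolpath is (83.3196,111.0706) → (89.1040,26.9796) → (13.3868,64.0157) → (83.3196,111.0706), returning to the start.

Shape 2 is a cubic bezier drawn with `<path>`. Its stroke #0000ff means engrave at S184, F2640. After flipping Y the toolpath is (103.0626,40.8289) → (94.5002,35.0609) → (80.2716,42.3214) → (67.7642,57.3732) → (64.3653,74.9791).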